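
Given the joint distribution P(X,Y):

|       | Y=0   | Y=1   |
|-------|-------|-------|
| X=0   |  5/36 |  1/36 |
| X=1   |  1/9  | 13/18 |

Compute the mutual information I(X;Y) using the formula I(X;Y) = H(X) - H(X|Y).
0.2308 bits

I(X;Y) = H(X) - H(X|Y)

Marginal of X (row sums):
  P(X=0) = 5/36 + 1/36 = 1/6
  P(X=1) = 1/9 + 13/18 = 5/6
H(X) = -[(1/6)·log₂(1/6) + (5/6)·log₂(5/6)]
  = 0.43083 + 0.21920 = 0.6500 bits

Marginal of Y (column sums):
  P(Y=0) = 5/36 + 1/9 = 1/4
  P(Y=1) = 1/36 + 13/18 = 3/4
H(X|Y) = Σ_y P(y)·H(X|Y=y):
  Y=0: P(Y=0) = 1/4, P(X|Y=0) = (5/9, 4/9) → H(X|Y=0) = 0.99108
  Y=1: P(Y=1) = 3/4, P(X|Y=1) = (1/27, 26/27) → H(X|Y=1) = 0.22854
H(X|Y) = (1/4)·0.99108 + (3/4)·0.22854 = 0.4192 bits

I(X;Y) = H(X) - H(X|Y) = 0.6500 - 0.4192 = 0.2308 bits

Cross-check via I(X;Y) = H(X) + H(Y) - H(X,Y): computing H(Y) from the column sums and H(X,Y) from the 4 cells in the same way gives H(Y) = 0.8113 bits and H(X,Y) = 1.2305 bits, so
I(X;Y) = 0.6500 + 0.8113 - 1.2305 = 0.2308 bits ✓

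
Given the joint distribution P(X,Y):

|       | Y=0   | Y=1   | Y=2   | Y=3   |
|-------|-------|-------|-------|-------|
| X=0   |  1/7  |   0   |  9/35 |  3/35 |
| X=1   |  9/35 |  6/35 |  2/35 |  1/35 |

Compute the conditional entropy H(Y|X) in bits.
1.5318 bits

H(Y|X) = H(X,Y) - H(X)

H(X,Y) = -Σ_{x,y} P(x,y) log₂ P(x,y). Per-cell terms -P(x,y)·log₂P(x,y):
  X=0: 0.40105, 0.00000, 0.50383, 0.30380
  X=1: 0.50383, 0.43617, 0.23596, 0.14655
  (cells with P = 0 contribute 0)
Sum of the 8 terms: H(X,Y) = 2.5312 bits

Marginal of X (row sums):
  P(X=0) = 1/7 + 0 + 9/35 + 3/35 = 17/35
  P(X=1) = 9/35 + 6/35 + 2/35 + 1/35 = 18/35
H(X) = -[(17/35)·log₂(17/35) + (18/35)·log₂(18/35)]
  = 0.50603 + 0.49338 = 0.9994 bits

H(Y|X) = H(X,Y) - H(X) = 2.5312 - 0.9994 = 1.5318 bits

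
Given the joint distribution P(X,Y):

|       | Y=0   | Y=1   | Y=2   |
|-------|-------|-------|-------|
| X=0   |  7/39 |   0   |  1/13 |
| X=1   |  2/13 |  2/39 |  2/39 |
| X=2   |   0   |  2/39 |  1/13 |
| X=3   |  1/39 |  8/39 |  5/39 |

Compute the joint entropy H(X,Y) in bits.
3.0731 bits

H(X,Y) = -Σ_{x,y} P(x,y) log₂ P(x,y). Per-cell terms -P(x,y)·log₂P(x,y):
  X=0: 0.4448, 0.0000, 0.2846
  X=1: 0.4155, 0.2198, 0.2198
  X=2: 0.0000, 0.2198, 0.2846
  X=3: 0.1355, 0.4688, 0.3799
  (cells with P = 0 contribute 0)
Sum of the 12 terms: H(X,Y) = 3.0731 bits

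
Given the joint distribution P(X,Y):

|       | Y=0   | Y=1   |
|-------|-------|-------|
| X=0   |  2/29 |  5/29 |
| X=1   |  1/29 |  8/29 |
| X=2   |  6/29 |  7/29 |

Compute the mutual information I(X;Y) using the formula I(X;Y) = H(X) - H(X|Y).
0.0827 bits

I(X;Y) = H(X) - H(X|Y)

Marginal of X (row sums):
  P(X=0) = 2/29 + 5/29 = 7/29
  P(X=1) = 1/29 + 8/29 = 9/29
  P(X=2) = 6/29 + 7/29 = 13/29
H(X) = -[(7/29)·log₂(7/29) + (9/29)·log₂(9/29) + (13/29)·log₂(13/29)]
  = 0.49498 + 0.52388 + 0.51890 = 1.53776 bits

Marginal of Y (column sums):
  P(Y=0) = 2/29 + 1/29 + 6/29 = 9/29
  P(Y=1) = 5/29 + 8/29 + 7/29 = 20/29
H(X|Y) = Σ_y P(y)·H(X|Y=y):
  Y=0: P(Y=0) = 9/29, P(X|Y=0) = (2/9, 1/9, 2/3) → H(X|Y=0) = 1.22439
  Y=1: P(Y=1) = 20/29, P(X|Y=1) = (1/4, 2/5, 7/20) → H(X|Y=1) = 1.55887
H(X|Y) = (9/29)·1.22439 + (20/29)·1.55887 = 1.45507 bits

I(X;Y) = H(X) - H(X|Y) = 1.53776 - 1.45507 = 0.0827 bits

Cross-check via I(X;Y) = H(X) + H(Y) - H(X,Y): computing H(Y) from the column sums and H(X,Y) from the 6 cells in the same way gives H(Y) = 0.89357 bits and H(X,Y) = 2.34864 bits, so
I(X;Y) = 1.53776 + 0.89357 - 2.34864 = 0.0827 bits ✓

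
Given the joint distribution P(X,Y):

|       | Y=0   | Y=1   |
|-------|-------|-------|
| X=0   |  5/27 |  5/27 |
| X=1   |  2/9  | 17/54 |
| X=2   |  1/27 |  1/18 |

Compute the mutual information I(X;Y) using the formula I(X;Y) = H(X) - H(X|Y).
0.0053 bits

I(X;Y) = H(X) - H(X|Y)

Marginal of X (row sums):
  P(X=0) = 5/27 + 5/27 = 10/27
  P(X=1) = 2/9 + 17/54 = 29/54
  P(X=2) = 1/27 + 1/18 = 5/54
H(X) = -[(10/27)·log₂(10/27) + (29/54)·log₂(29/54) + (5/54)·log₂(5/54)]
  = 0.5307257 + 0.4816720 + 0.3178666 = 1.330264 bits

Marginal of Y (column sums):
  P(Y=0) = 5/27 + 2/9 + 1/27 = 4/9
  P(Y=1) = 5/27 + 17/54 + 1/18 = 5/9
H(X|Y) = Σ_y P(y)·H(X|Y=y):
  Y=0: P(Y=0) = 4/9, P(X|Y=0) = (5/12, 1/2, 1/12) → H(X|Y=0) = 1.3250112
  Y=1: P(Y=1) = 5/9, P(X|Y=1) = (1/3, 17/30, 1/10) → H(X|Y=1) = 1.3248560
H(X|Y) = (4/9)·1.3250112 + (5/9)·1.3248560 = 1.324925 bits

I(X;Y) = H(X) - H(X|Y) = 1.330264 - 1.324925 = 0.0053 bits

Cross-check via I(X;Y) = H(X) + H(Y) - H(X,Y): computing H(Y) from the column sums and H(X,Y) from the 6 cells in the same way gives H(Y) = 0.991076 bits and H(X,Y) = 2.316001 bits, so
I(X;Y) = 1.330264 + 0.991076 - 2.316001 = 0.0053 bits ✓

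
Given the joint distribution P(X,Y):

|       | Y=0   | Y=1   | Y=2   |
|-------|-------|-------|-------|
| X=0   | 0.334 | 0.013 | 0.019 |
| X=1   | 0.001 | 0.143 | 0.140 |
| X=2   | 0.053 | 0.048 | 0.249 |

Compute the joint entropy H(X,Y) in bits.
2.4612 bits

H(X,Y) = -Σ_{x,y} P(x,y) log₂ P(x,y). Per-cell terms -P(x,y)·log₂P(x,y):
  X=0: 0.52841, 0.08145, 0.10864
  X=1: 0.00997, 0.40125, 0.39711
  X=2: 0.22461, 0.21028, 0.49944
Sum of the 9 terms: H(X,Y) = 2.4612 bits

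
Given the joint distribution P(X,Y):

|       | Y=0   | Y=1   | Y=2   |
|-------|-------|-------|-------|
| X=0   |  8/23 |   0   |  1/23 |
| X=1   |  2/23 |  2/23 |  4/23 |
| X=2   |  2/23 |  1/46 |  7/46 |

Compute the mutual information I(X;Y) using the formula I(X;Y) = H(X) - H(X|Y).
0.3157 bits

I(X;Y) = H(X) - H(X|Y)

Marginal of X (row sums):
  P(X=0) = 8/23 + 0 + 1/23 = 9/23
  P(X=1) = 2/23 + 2/23 + 4/23 = 8/23
  P(X=2) = 2/23 + 1/46 + 7/46 = 6/23
H(X) = -[(9/23)·log₂(9/23) + (8/23)·log₂(8/23) + (6/23)·log₂(6/23)]
  = 0.529684 + 0.529935 + 0.505722 = 1.56534 bits

Marginal of Y (column sums):
  P(Y=0) = 8/23 + 2/23 + 2/23 = 12/23
  P(Y=1) = 0 + 2/23 + 1/46 = 5/46
  P(Y=2) = 1/23 + 4/23 + 7/46 = 17/46
H(X|Y) = Σ_y P(y)·H(X|Y=y):
  Y=0: P(Y=0) = 12/23, P(X|Y=0) = (2/3, 1/6, 1/6) → H(X|Y=0) = 1.251629
  Y=1: P(Y=1) = 5/46, P(X|Y=1) = (0, 4/5, 1/5) → H(X|Y=1) = 0.721928
  Y=2: P(Y=2) = 17/46, P(X|Y=2) = (2/17, 8/17, 7/17) → H(X|Y=2) = 1.402081
H(X|Y) = (12/23)·1.251629 + (5/46)·0.721928 + (17/46)·1.402081 = 1.24965 bits

I(X;Y) = H(X) - H(X|Y) = 1.56534 - 1.24965 = 0.3157 bits

Cross-check via I(X;Y) = H(X) + H(Y) - H(X,Y): computing H(Y) from the column sums and H(X,Y) from the 9 cells in the same way gives H(Y) = 1.36844 bits and H(X,Y) = 2.61809 bits, so
I(X;Y) = 1.56534 + 1.36844 - 2.61809 = 0.3157 bits ✓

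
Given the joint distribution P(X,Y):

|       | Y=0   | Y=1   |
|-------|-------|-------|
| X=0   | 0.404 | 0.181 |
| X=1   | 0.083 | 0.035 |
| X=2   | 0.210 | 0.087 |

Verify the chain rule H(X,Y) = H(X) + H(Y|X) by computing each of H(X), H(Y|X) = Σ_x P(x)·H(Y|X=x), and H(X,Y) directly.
H(X) = 1.3365 bits, H(Y|X) = 0.8847 bits, H(X,Y) = 2.2212 bits

Marginal of X (row sums):
  P(X=0) = 0.404 + 0.181 = 0.585
  P(X=1) = 0.083 + 0.035 = 0.118
  P(X=2) = 0.210 + 0.087 = 0.297
H(X) = -[0.585·log₂(0.585) + 0.118·log₂(0.118) + 0.297·log₂(0.297)]
  = 0.4525 + 0.3638 + 0.5202 = 1.3365 bits

H(Y|X) = Σ_x P(x)·H(Y|X=x):
  X=0: P(X=0) = 0.585, P(Y|X=0) = (404/585, 181/585) → H(Y|X=0) = 0.8925
  X=1: P(X=1) = 0.118, P(Y|X=1) = (83/118, 35/118) → H(Y|X=1) = 0.8771
  X=2: P(X=2) = 0.297, P(Y|X=2) = (70/99, 29/99) → H(Y|X=2) = 0.8725
H(Y|X) = 0.585·0.8925 + 0.118·0.8771 + 0.297·0.8725 = 0.8847 bits

H(X,Y) = -Σ_{x,y} P(x,y) log₂ P(x,y). Per-cell terms -P(x,y)·log₂P(x,y):
  X=0: 0.5283, 0.4463
  X=1: 0.2980, 0.1693
  X=2: 0.4728, 0.3065
Sum of the 6 terms: H(X,Y) = 2.2212 bits

Chain rule check:
  H(X) + H(Y|X) = 1.3365 + 0.8847 = 2.2212 bits
  H(X,Y) = 2.2212 bits
✓ Chain rule verified.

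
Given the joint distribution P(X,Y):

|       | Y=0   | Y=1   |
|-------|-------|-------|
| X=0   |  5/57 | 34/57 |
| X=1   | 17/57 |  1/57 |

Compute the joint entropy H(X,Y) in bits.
1.3755 bits

H(X,Y) = -Σ_{x,y} P(x,y) log₂ P(x,y). Per-cell terms -P(x,y)·log₂P(x,y):
  X=0: 0.3080, 0.4446
  X=1: 0.5206, 0.1023
Sum of the 4 terms: H(X,Y) = 1.3755 bits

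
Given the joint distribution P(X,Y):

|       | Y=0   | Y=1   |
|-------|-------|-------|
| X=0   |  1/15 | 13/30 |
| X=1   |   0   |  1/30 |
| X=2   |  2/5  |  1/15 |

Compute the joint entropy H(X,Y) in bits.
1.7360 bits

H(X,Y) = -Σ_{x,y} P(x,y) log₂ P(x,y). Per-cell terms -P(x,y)·log₂P(x,y):
  X=0: 0.260459, 0.522795
  X=1: 0.000000, 0.163563
  X=2: 0.528771, 0.260459
  (cells with P = 0 contribute 0)
Sum of the 6 terms: H(X,Y) = 1.7360 bits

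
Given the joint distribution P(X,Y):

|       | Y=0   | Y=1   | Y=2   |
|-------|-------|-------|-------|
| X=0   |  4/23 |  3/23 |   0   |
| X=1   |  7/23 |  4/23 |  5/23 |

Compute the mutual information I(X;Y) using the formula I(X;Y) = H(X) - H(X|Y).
0.1344 bits

I(X;Y) = H(X) - H(X|Y)

Marginal of X (row sums):
  P(X=0) = 4/23 + 3/23 + 0 = 7/23
  P(X=1) = 7/23 + 4/23 + 5/23 = 16/23
H(X) = -[(7/23)·log₂(7/23) + (16/23)·log₂(16/23)]
  = 0.5223 + 0.3642 = 0.8865 bits

Marginal of Y (column sums):
  P(Y=0) = 4/23 + 7/23 = 11/23
  P(Y=1) = 3/23 + 4/23 = 7/23
  P(Y=2) = 0 + 5/23 = 5/23
H(X|Y) = Σ_y P(y)·H(X|Y=y):
  Y=0: P(Y=0) = 11/23, P(X|Y=0) = (4/11, 7/11) → H(X|Y=0) = 0.9457
  Y=1: P(Y=1) = 7/23, P(X|Y=1) = (3/7, 4/7) → H(X|Y=1) = 0.9852
  Y=2: P(Y=2) = 5/23, P(X|Y=2) = (0, 1) → H(X|Y=2) = 0.0000
H(X|Y) = (11/23)·0.9457 + (7/23)·0.9852 + (5/23)·0.0000 = 0.7521 bits

I(X;Y) = H(X) - H(X|Y) = 0.8865 - 0.7521 = 0.1344 bits

Cross-check via I(X;Y) = H(X) + H(Y) - H(X,Y): computing H(Y) from the column sums and H(X,Y) from the 6 cells in the same way gives H(Y) = 1.5099 bits and H(X,Y) = 2.2620 bits, so
I(X;Y) = 0.8865 + 1.5099 - 2.2620 = 0.1344 bits ✓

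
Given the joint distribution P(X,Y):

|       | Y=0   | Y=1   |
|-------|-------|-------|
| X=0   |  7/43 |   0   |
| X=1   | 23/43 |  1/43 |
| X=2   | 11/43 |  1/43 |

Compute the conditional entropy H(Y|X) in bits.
0.2550 bits

H(Y|X) = H(X,Y) - H(X)

H(X,Y) = -Σ_{x,y} P(x,y) log₂ P(x,y). Per-cell terms -P(x,y)·log₂P(x,y):
  X=0: 0.42633, 0.00000
  X=1: 0.48284, 0.12619
  X=2: 0.50314, 0.12619
  (cells with P = 0 contribute 0)
Sum of the 6 terms: H(X,Y) = 1.6647 bits

Marginal of X (row sums):
  P(X=0) = 7/43 + 0 = 7/43
  P(X=1) = 23/43 + 1/43 = 24/43
  P(X=2) = 11/43 + 1/43 = 12/43
H(X) = -[(7/43)·log₂(7/43) + (24/43)·log₂(24/43) + (12/43)·log₂(12/43)]
  = 0.42633 + 0.46956 + 0.51385 = 1.4097 bits

H(Y|X) = H(X,Y) - H(X) = 1.6647 - 1.4097 = 0.2550 bits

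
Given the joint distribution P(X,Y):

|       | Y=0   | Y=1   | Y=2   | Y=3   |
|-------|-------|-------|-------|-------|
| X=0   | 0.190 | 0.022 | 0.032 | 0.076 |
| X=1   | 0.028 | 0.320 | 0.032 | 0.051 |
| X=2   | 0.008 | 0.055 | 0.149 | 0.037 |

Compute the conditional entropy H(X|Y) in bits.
1.0203 bits

H(X|Y) = H(X,Y) - H(Y)

H(X,Y) = -Σ_{x,y} P(x,y) log₂ P(x,y). Per-cell terms -P(x,y)·log₂P(x,y):
  X=0: 0.45523, 0.12114, 0.15891, 0.28256
  X=1: 0.14444, 0.52603, 0.15891, 0.21896
  X=2: 0.05573, 0.23014, 0.40925, 0.17598
Sum of the 12 terms: H(X,Y) = 2.9373 bits

Marginal of Y (column sums):
  P(Y=0) = 0.190 + 0.028 + 0.008 = 0.226
  P(Y=1) = 0.022 + 0.320 + 0.055 = 0.397
  P(Y=2) = 0.032 + 0.032 + 0.149 = 0.213
  P(Y=3) = 0.076 + 0.051 + 0.037 = 0.164
H(Y) = -[0.226·log₂(0.226) + 0.397·log₂(0.397) + 0.213·log₂(0.213) + 0.164·log₂(0.164)]
  = 0.48491 + 0.52912 + 0.47522 + 0.42775 = 1.9170 bits

H(X|Y) = H(X,Y) - H(Y) = 2.9373 - 1.9170 = 1.0203 bits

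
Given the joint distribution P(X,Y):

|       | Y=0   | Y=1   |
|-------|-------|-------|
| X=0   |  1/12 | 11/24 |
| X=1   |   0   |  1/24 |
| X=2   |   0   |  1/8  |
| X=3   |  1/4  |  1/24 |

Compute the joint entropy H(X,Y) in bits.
2.0717 bits

H(X,Y) = -Σ_{x,y} P(x,y) log₂ P(x,y). Per-cell terms -P(x,y)·log₂P(x,y):
  X=0: 0.29875, 0.51587
  X=1: 0.00000, 0.19104
  X=2: 0.00000, 0.37500
  X=3: 0.50000, 0.19104
  (cells with P = 0 contribute 0)
Sum of the 8 terms: H(X,Y) = 2.0717 bits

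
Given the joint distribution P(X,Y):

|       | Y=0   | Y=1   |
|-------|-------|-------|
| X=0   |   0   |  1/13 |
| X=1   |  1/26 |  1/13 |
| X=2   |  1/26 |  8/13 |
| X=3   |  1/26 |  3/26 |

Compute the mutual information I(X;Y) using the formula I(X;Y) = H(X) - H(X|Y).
0.0741 bits

I(X;Y) = H(X) - H(X|Y)

Marginal of X (row sums):
  P(X=0) = 0 + 1/13 = 1/13
  P(X=1) = 1/26 + 1/13 = 3/26
  P(X=2) = 1/26 + 8/13 = 17/26
  P(X=3) = 1/26 + 3/26 = 2/13
H(X) = -[(1/13)·log₂(1/13) + (3/26)·log₂(3/26) + (17/26)·log₂(17/26) + (2/13)·log₂(2/13)]
  = 0.284649 + 0.359478 + 0.400793 + 0.415452 = 1.460372 bits

Marginal of Y (column sums):
  P(Y=0) = 0 + 1/26 + 1/26 + 1/26 = 3/26
  P(Y=1) = 1/13 + 1/13 + 8/13 + 3/26 = 23/26
H(X|Y) = Σ_y P(y)·H(X|Y=y):
  Y=0: P(Y=0) = 3/26, P(X|Y=0) = (0, 1/3, 1/3, 1/3) → H(X|Y=0) = 1.584963
  Y=1: P(Y=1) = 23/26, P(X|Y=1) = (2/23, 2/23, 16/23, 3/23) → H(X|Y=1) = 1.360306
H(X|Y) = (3/26)·1.584963 + (23/26)·1.360306 = 1.386228 bits

I(X;Y) = H(X) - H(X|Y) = 1.460372 - 1.386228 = 0.0741 bits

Cross-check via I(X;Y) = H(X) + H(Y) - H(X,Y): computing H(Y) from the column sums and H(X,Y) from the 8 cells in the same way gives H(Y) = 0.515947 bits and H(X,Y) = 1.902175 bits, so
I(X;Y) = 1.460372 + 0.515947 - 1.902175 = 0.0741 bits ✓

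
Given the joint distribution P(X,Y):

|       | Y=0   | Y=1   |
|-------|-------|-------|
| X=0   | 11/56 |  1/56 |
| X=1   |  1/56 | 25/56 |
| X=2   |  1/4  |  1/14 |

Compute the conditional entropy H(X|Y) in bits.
0.9637 bits

H(X|Y) = H(X,Y) - H(Y)

H(X,Y) = -Σ_{x,y} P(x,y) log₂ P(x,y). Per-cell terms -P(x,y)·log₂P(x,y):
  X=0: 0.4612, 0.1037
  X=1: 0.1037, 0.5194
  X=2: 0.5000, 0.2720
Sum of the 6 terms: H(X,Y) = 1.9600 bits

Marginal of Y (column sums):
  P(Y=0) = 11/56 + 1/56 + 1/4 = 13/28
  P(Y=1) = 1/56 + 25/56 + 1/14 = 15/28
H(Y) = -[(13/28)·log₂(13/28) + (15/28)·log₂(15/28)]
  = 0.5139 + 0.4824 = 0.9963 bits

H(X|Y) = H(X,Y) - H(Y) = 1.9600 - 0.9963 = 0.9637 bits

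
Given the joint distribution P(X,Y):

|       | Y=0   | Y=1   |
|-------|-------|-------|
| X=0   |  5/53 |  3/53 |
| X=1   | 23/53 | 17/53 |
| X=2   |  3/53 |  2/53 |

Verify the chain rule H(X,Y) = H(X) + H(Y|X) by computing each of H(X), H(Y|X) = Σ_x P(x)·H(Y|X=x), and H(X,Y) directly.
H(X) = 1.0395 bits, H(Y|X) = 0.9781 bits, H(X,Y) = 2.0176 bits

Marginal of X (row sums):
  P(X=0) = 5/53 + 3/53 = 8/53
  P(X=1) = 23/53 + 17/53 = 40/53
  P(X=2) = 3/53 + 2/53 = 5/53
H(X) = -[(8/53)·log₂(8/53) + (40/53)·log₂(40/53) + (5/53)·log₂(5/53)]
  = 0.41176 + 0.30641 + 0.32132 = 1.0395 bits

H(Y|X) = Σ_x P(x)·H(Y|X=x):
  X=0: P(X=0) = 8/53, P(Y|X=0) = (5/8, 3/8) → H(Y|X=0) = 0.95443
  X=1: P(X=1) = 40/53, P(Y|X=1) = (23/40, 17/40) → H(Y|X=1) = 0.98371
  X=2: P(X=2) = 5/53, P(Y|X=2) = (3/5, 2/5) → H(Y|X=2) = 0.97095
H(Y|X) = (8/53)·0.95443 + (40/53)·0.98371 + (5/53)·0.97095 = 0.9781 bits

H(X,Y) = -Σ_{x,y} P(x,y) log₂ P(x,y). Per-cell terms -P(x,y)·log₂P(x,y):
  X=0: 0.32132, 0.23451
  X=1: 0.52265, 0.52618
  X=2: 0.23451, 0.17841
Sum of the 6 terms: H(X,Y) = 2.0176 bits

Chain rule check:
  H(X) + H(Y|X) = 1.0395 + 0.9781 = 2.0176 bits
  H(X,Y) = 2.0176 bits
✓ Chain rule verified.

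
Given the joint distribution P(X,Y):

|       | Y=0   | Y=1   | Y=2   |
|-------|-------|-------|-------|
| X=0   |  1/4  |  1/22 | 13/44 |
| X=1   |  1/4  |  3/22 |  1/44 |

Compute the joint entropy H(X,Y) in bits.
2.2385 bits

H(X,Y) = -Σ_{x,y} P(x,y) log₂ P(x,y). Per-cell terms -P(x,y)·log₂P(x,y):
  X=0: 0.5000, 0.2027, 0.5197
  X=1: 0.5000, 0.3920, 0.1241
Sum of the 6 terms: H(X,Y) = 2.2385 bits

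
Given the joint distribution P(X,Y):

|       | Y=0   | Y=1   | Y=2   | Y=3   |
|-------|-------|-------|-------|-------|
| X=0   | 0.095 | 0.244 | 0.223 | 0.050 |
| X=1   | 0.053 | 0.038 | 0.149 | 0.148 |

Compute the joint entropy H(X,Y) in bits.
2.7391 bits

H(X,Y) = -Σ_{x,y} P(x,y) log₂ P(x,y). Per-cell terms -P(x,y)·log₂P(x,y):
  X=0: 0.3226, 0.4966, 0.4828, 0.2161
  X=1: 0.2246, 0.1793, 0.4092, 0.4079
Sum of the 8 terms: H(X,Y) = 2.7391 bits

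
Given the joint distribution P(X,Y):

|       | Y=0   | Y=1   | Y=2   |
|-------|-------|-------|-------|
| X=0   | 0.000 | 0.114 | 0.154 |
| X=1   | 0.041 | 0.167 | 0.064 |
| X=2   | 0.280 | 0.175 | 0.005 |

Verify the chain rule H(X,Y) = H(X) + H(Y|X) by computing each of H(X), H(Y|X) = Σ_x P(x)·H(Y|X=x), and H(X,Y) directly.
H(X) = 1.5354 bits, H(Y|X) = 1.1039 bits, H(X,Y) = 2.6392 bits

Marginal of X (row sums):
  P(X=0) = 0.000 + 0.114 + 0.154 = 0.268
  P(X=1) = 0.041 + 0.167 + 0.064 = 0.272
  P(X=2) = 0.280 + 0.175 + 0.005 = 0.460
H(X) = -[0.268·log₂(0.268) + 0.272·log₂(0.272) + 0.460·log₂(0.460)]
  = 0.509118 + 0.510903 + 0.515335 = 1.5354 bits

H(Y|X) = Σ_x P(x)·H(Y|X=x):
  X=0: P(X=0) = 0.268, P(Y|X=0) = (0, 57/134, 77/134) → H(Y|X=0) = 0.983871
  X=1: P(X=1) = 0.272, P(Y|X=1) = (41/272, 167/272, 4/17) → H(Y|X=1) = 1.334749
  X=2: P(X=2) = 0.460, P(Y|X=2) = (14/23, 35/92, 1/92) → H(Y|X=2) = 1.037293
H(Y|X) = 0.268·0.983871 + 0.272·1.334749 + 0.460·1.037293 = 1.1039 bits

H(X,Y) = -Σ_{x,y} P(x,y) log₂ P(x,y). Per-cell terms -P(x,y)·log₂P(x,y):
  X=0: 0.000000, 0.357150, 0.415646
  X=1: 0.188938, 0.431207, 0.253810
  X=2: 0.514220, 0.440050, 0.038219
  (cells with P = 0 contribute 0)
Sum of the 9 terms: H(X,Y) = 2.6392 bits

Chain rule check:
  H(X) + H(Y|X) = 1.5354 + 1.1039 = 2.6393 bits
  H(X,Y) = 2.6392 bits
✓ Chain rule verified (Δ = 0.0001 is 4-dp rounding noise: each of the three values was rounded independently).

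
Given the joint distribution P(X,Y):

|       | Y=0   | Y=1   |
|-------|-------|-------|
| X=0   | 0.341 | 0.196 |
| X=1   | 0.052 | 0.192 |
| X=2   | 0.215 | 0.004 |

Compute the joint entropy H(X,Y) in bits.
2.1777 bits

H(X,Y) = -Σ_{x,y} P(x,y) log₂ P(x,y). Per-cell terms -P(x,y)·log₂P(x,y):
  X=0: 0.5293, 0.4608
  X=1: 0.2218, 0.4571
  X=2: 0.4768, 0.0319
Sum of the 6 terms: H(X,Y) = 2.1777 bits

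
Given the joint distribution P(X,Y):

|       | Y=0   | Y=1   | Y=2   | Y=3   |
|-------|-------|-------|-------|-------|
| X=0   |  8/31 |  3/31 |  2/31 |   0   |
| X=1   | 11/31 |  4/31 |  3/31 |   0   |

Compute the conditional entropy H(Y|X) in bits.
1.3420 bits

H(Y|X) = H(X,Y) - H(X)

H(X,Y) = -Σ_{x,y} P(x,y) log₂ P(x,y). Per-cell terms -P(x,y)·log₂P(x,y):
  X=0: 0.50431, 0.32605, 0.25511, 0.00000
  X=1: 0.53040, 0.38119, 0.32605, 0.00000
  (cells with P = 0 contribute 0)
Sum of the 8 terms: H(X,Y) = 2.32311 bits

Marginal of X (row sums):
  P(X=0) = 8/31 + 3/31 + 2/31 + 0 = 13/31
  P(X=1) = 11/31 + 4/31 + 3/31 + 0 = 18/31
H(X) = -[(13/31)·log₂(13/31) + (18/31)·log₂(18/31)]
  = 0.52577 + 0.45538 = 0.98115 bits

H(Y|X) = H(X,Y) - H(X) = 2.32311 - 0.98115 = 1.3420 bits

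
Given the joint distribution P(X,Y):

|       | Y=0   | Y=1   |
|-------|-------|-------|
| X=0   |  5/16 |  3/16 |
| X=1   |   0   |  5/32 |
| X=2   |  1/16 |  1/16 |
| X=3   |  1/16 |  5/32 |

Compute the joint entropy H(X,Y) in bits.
2.5641 bits

H(X,Y) = -Σ_{x,y} P(x,y) log₂ P(x,y). Per-cell terms -P(x,y)·log₂P(x,y):
  X=0: 0.52440, 0.45282
  X=1: 0.00000, 0.41845
  X=2: 0.25000, 0.25000
  X=3: 0.25000, 0.41845
  (cells with P = 0 contribute 0)
Sum of the 8 terms: H(X,Y) = 2.5641 bits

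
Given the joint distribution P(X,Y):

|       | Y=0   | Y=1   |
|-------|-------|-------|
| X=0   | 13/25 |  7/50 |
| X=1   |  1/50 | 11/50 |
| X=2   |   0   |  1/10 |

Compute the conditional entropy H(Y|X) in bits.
0.5914 bits

H(Y|X) = H(X,Y) - H(X)

H(X,Y) = -Σ_{x,y} P(x,y) log₂ P(x,y). Per-cell terms -P(x,y)·log₂P(x,y):
  X=0: 0.490577, 0.397110
  X=1: 0.112877, 0.480573
  X=2: 0.000000, 0.332193
  (cells with P = 0 contribute 0)
Sum of the 6 terms: H(X,Y) = 1.81333 bits

Marginal of X (row sums):
  P(X=0) = 13/25 + 7/50 = 33/50
  P(X=1) = 1/50 + 11/50 = 6/25
  P(X=2) = 0 + 1/10 = 1/10
H(X) = -[(33/50)·log₂(33/50) + (6/25)·log₂(6/25) + (1/10)·log₂(1/10)]
  = 0.395645 + 0.494134 + 0.332193 = 1.22197 bits

H(Y|X) = H(X,Y) - H(X) = 1.81333 - 1.22197 = 0.5914 bits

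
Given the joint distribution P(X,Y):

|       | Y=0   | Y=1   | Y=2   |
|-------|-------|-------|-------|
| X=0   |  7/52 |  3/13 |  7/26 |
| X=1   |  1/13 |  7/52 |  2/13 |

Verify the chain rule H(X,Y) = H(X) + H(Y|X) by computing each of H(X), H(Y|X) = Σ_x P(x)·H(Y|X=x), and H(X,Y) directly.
H(X) = 0.9471 bits, H(Y|X) = 1.5298 bits, H(X,Y) = 2.4769 bits

Marginal of X (row sums):
  P(X=0) = 7/52 + 3/13 + 7/26 = 33/52
  P(X=1) = 1/13 + 7/52 + 2/13 = 19/52
H(X) = -[(33/52)·log₂(33/52) + (19/52)·log₂(19/52)]
  = 0.41634 + 0.53073 = 0.9471 bits

H(Y|X) = Σ_x P(x)·H(Y|X=x):
  X=0: P(X=0) = 33/52, P(Y|X=0) = (7/33, 4/11, 14/33) → H(Y|X=0) = 1.53003
  X=1: P(X=1) = 19/52, P(Y|X=1) = (4/19, 7/19, 8/19) → H(Y|X=1) = 1.52943
H(Y|X) = (33/52)·1.53003 + (19/52)·1.52943 = 1.5298 bits

H(X,Y) = -Σ_{x,y} P(x,y) log₂ P(x,y). Per-cell terms -P(x,y)·log₂P(x,y):
  X=0: 0.38945, 0.48819, 0.50968
  X=1: 0.28465, 0.38945, 0.41545
Sum of the 6 terms: H(X,Y) = 2.4769 bits

Chain rule check:
  H(X) + H(Y|X) = 0.9471 + 1.5298 = 2.4769 bits
  H(X,Y) = 2.4769 bits
✓ Chain rule verified.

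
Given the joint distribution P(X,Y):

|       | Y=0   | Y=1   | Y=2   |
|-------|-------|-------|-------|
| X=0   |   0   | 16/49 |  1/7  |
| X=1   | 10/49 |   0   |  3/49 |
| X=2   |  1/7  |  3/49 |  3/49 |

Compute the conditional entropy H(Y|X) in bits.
1.0095 bits

H(Y|X) = H(X,Y) - H(X)

H(X,Y) = -Σ_{x,y} P(x,y) log₂ P(x,y). Per-cell terms -P(x,y)·log₂P(x,y):
  X=0: 0.00000, 0.52725, 0.40105
  X=1: 0.46791, 0.00000, 0.24672
  X=2: 0.40105, 0.24672, 0.24672
  (cells with P = 0 contribute 0)
Sum of the 9 terms: H(X,Y) = 2.5374 bits

Marginal of X (row sums):
  P(X=0) = 0 + 16/49 + 1/7 = 23/49
  P(X=1) = 10/49 + 0 + 3/49 = 13/49
  P(X=2) = 1/7 + 3/49 + 3/49 = 13/49
H(X) = -[(23/49)·log₂(23/49) + (13/49)·log₂(13/49) + (13/49)·log₂(13/49)]
  = 0.51217 + 0.50787 + 0.50787 = 1.5279 bits

H(Y|X) = H(X,Y) - H(X) = 2.5374 - 1.5279 = 1.0095 bits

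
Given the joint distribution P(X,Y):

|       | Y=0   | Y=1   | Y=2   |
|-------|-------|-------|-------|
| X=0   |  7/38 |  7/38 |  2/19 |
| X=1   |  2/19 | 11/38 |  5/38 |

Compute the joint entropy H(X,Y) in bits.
2.4857 bits

H(X,Y) = -Σ_{x,y} P(x,y) log₂ P(x,y). Per-cell terms -P(x,y)·log₂P(x,y):
  X=0: 0.4496, 0.4496, 0.3419
  X=1: 0.3419, 0.5177, 0.3850
Sum of the 6 terms: H(X,Y) = 2.4857 bits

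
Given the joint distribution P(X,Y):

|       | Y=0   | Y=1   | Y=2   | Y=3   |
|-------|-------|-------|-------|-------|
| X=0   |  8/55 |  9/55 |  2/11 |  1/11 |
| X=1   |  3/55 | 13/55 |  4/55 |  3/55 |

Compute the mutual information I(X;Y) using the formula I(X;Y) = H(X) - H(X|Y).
0.0626 bits

I(X;Y) = H(X) - H(X|Y)

Marginal of X (row sums):
  P(X=0) = 8/55 + 9/55 + 2/11 + 1/11 = 32/55
  P(X=1) = 3/55 + 13/55 + 4/55 + 3/55 = 23/55
H(X) = -[(32/55)·log₂(32/55) + (23/55)·log₂(23/55)]
  = 0.4546 + 0.5260 = 0.9806 bits

Marginal of Y (column sums):
  P(Y=0) = 8/55 + 3/55 = 1/5
  P(Y=1) = 9/55 + 13/55 = 2/5
  P(Y=2) = 2/11 + 4/55 = 14/55
  P(Y=3) = 1/11 + 3/55 = 8/55
H(X|Y) = Σ_y P(y)·H(X|Y=y):
  Y=0: P(Y=0) = 1/5, P(X|Y=0) = (8/11, 3/11) → H(X|Y=0) = 0.8454
  Y=1: P(Y=1) = 2/5, P(X|Y=1) = (9/22, 13/22) → H(X|Y=1) = 0.9760
  Y=2: P(Y=2) = 14/55, P(X|Y=2) = (5/7, 2/7) → H(X|Y=2) = 0.8631
  Y=3: P(Y=3) = 8/55, P(X|Y=3) = (5/8, 3/8) → H(X|Y=3) = 0.9544
H(X|Y) = (1/5)·0.8454 + (2/5)·0.9760 + (14/55)·0.8631 + (8/55)·0.9544 = 0.9180 bits

I(X;Y) = H(X) - H(X|Y) = 0.9806 - 0.9180 = 0.0626 bits

Cross-check via I(X;Y) = H(X) + H(Y) - H(X,Y): computing H(Y) from the column sums and H(X,Y) from the 8 cells in the same way gives H(Y) = 1.9002 bits and H(X,Y) = 2.8182 bits, so
I(X;Y) = 0.9806 + 1.9002 - 2.8182 = 0.0626 bits ✓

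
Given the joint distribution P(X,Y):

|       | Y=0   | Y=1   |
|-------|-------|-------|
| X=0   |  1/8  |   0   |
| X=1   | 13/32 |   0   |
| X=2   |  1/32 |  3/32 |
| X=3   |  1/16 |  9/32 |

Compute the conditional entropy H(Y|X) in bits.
0.3365 bits

H(Y|X) = H(X,Y) - H(X)

H(X,Y) = -Σ_{x,y} P(x,y) log₂ P(x,y). Per-cell terms -P(x,y)·log₂P(x,y):
  X=0: 0.3750000, 0.0000000
  X=1: 0.5279464, 0.0000000
  X=2: 0.1562500, 0.3201598
  X=3: 0.2500000, 0.5147086
  (cells with P = 0 contribute 0)
Sum of the 8 terms: H(X,Y) = 2.144065 bits

Marginal of X (row sums):
  P(X=0) = 1/8 + 0 = 1/8
  P(X=1) = 13/32 + 0 = 13/32
  P(X=2) = 1/32 + 3/32 = 1/8
  P(X=3) = 1/16 + 9/32 = 11/32
H(X) = -[(1/8)·log₂(1/8) + (13/32)·log₂(13/32) + (1/8)·log₂(1/8) + (11/32)·log₂(11/32)]
  = 0.3750000 + 0.5279464 + 0.3750000 + 0.5295704 = 1.807517 bits

H(Y|X) = H(X,Y) - H(X) = 2.144065 - 1.807517 = 0.3365 bits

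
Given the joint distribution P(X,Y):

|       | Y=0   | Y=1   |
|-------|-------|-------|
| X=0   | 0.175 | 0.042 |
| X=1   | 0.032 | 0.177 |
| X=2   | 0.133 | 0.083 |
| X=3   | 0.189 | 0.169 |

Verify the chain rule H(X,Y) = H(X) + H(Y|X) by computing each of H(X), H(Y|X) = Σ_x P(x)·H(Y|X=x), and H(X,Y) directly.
H(X) = 1.9584 bits, H(Y|X) = 0.8477 bits, H(X,Y) = 2.8061 bits

Marginal of X (row sums):
  P(X=0) = 0.175 + 0.042 = 0.217
  P(X=1) = 0.032 + 0.177 = 0.209
  P(X=2) = 0.133 + 0.083 = 0.216
  P(X=3) = 0.189 + 0.169 = 0.358
H(X) = -[0.217·log₂(0.217) + 0.209·log₂(0.209) + 0.216·log₂(0.216) + 0.358·log₂(0.358)]
  = 0.47832 + 0.47201 + 0.47755 + 0.53054 = 1.9584 bits

H(Y|X) = Σ_x P(x)·H(Y|X=x):
  X=0: P(X=0) = 0.217, P(Y|X=0) = (25/31, 6/31) → H(Y|X=0) = 0.70884
  X=1: P(X=1) = 0.209, P(Y|X=1) = (32/209, 177/209) → H(Y|X=1) = 0.61757
  X=2: P(X=2) = 0.216, P(Y|X=2) = (133/216, 83/216) → H(Y|X=2) = 0.96099
  X=3: P(X=3) = 0.358, P(Y|X=3) = (189/358, 169/358) → H(Y|X=3) = 0.99775
H(Y|X) = 0.217·0.70884 + 0.209·0.61757 + 0.216·0.96099 + 0.358·0.99775 = 0.8477 bits

H(X,Y) = -Σ_{x,y} P(x,y) log₂ P(x,y). Per-cell terms -P(x,y)·log₂P(x,y):
  X=0: 0.44005, 0.19209
  X=1: 0.15891, 0.44218
  X=2: 0.38710, 0.29803
  X=3: 0.45427, 0.43347
Sum of the 8 terms: H(X,Y) = 2.8061 bits

Chain rule check:
  H(X) + H(Y|X) = 1.9584 + 0.8477 = 2.8061 bits
  H(X,Y) = 2.8061 bits
✓ Chain rule verified.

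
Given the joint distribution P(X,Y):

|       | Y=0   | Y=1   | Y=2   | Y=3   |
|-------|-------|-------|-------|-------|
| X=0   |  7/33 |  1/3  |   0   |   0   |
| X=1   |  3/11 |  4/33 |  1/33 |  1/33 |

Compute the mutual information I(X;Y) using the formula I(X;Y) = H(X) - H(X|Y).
0.1344 bits

I(X;Y) = H(X) - H(X|Y)

Marginal of X (row sums):
  P(X=0) = 7/33 + 1/3 + 0 + 0 = 6/11
  P(X=1) = 3/11 + 4/33 + 1/33 + 1/33 = 5/11
H(X) = -[(6/11)·log₂(6/11) + (5/11)·log₂(5/11)]
  = 0.47698 + 0.51705 = 0.99403 bits

Marginal of Y (column sums):
  P(Y=0) = 7/33 + 3/11 = 16/33
  P(Y=1) = 1/3 + 4/33 = 5/11
  P(Y=2) = 0 + 1/33 = 1/33
  P(Y=3) = 0 + 1/33 = 1/33
H(X|Y) = Σ_y P(y)·H(X|Y=y):
  Y=0: P(Y=0) = 16/33, P(X|Y=0) = (7/16, 9/16) → H(X|Y=0) = 0.98870
  Y=1: P(Y=1) = 5/11, P(X|Y=1) = (11/15, 4/15) → H(X|Y=1) = 0.83664
  Y=2: P(Y=2) = 1/33, P(X|Y=2) = (0, 1) → H(X|Y=2) = 0.00000
  Y=3: P(Y=3) = 1/33, P(X|Y=3) = (0, 1) → H(X|Y=3) = 0.00000
H(X|Y) = (16/33)·0.98870 + (5/11)·0.83664 + (1/33)·0.00000 + (1/33)·0.00000 = 0.85966 bits

I(X;Y) = H(X) - H(X|Y) = 0.99403 - 0.85966 = 0.1344 bits

Cross-check via I(X;Y) = H(X) + H(Y) - H(X,Y): computing H(Y) from the column sums and H(X,Y) from the 8 cells in the same way gives H(Y) = 1.32914 bits and H(X,Y) = 2.18880 bits, so
I(X;Y) = 0.99403 + 1.32914 - 2.18880 = 0.1344 bits ✓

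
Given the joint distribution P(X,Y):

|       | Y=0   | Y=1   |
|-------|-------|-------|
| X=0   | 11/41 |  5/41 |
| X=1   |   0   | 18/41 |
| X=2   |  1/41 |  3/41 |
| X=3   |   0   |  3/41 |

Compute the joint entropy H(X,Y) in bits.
2.0836 bits

H(X,Y) = -Σ_{x,y} P(x,y) log₂ P(x,y). Per-cell terms -P(x,y)·log₂P(x,y):
  X=0: 0.5093, 0.3702
  X=1: 0.0000, 0.5214
  X=2: 0.1307, 0.2760
  X=3: 0.0000, 0.2760
  (cells with P = 0 contribute 0)
Sum of the 8 terms: H(X,Y) = 2.0836 bits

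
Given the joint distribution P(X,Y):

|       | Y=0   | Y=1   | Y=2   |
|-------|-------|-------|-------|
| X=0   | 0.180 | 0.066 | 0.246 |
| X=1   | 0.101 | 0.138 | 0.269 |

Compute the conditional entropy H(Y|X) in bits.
1.4400 bits

H(Y|X) = H(X,Y) - H(X)

H(X,Y) = -Σ_{x,y} P(x,y) log₂ P(x,y). Per-cell terms -P(x,y)·log₂P(x,y):
  X=0: 0.4453, 0.2588, 0.4977
  X=1: 0.3341, 0.3943, 0.5096
Sum of the 6 terms: H(X,Y) = 2.4398 bits

Marginal of X (row sums):
  P(X=0) = 0.180 + 0.066 + 0.246 = 0.492
  P(X=1) = 0.101 + 0.138 + 0.269 = 0.508
H(X) = -[0.492·log₂(0.492) + 0.508·log₂(0.508)]
  = 0.5034 + 0.4964 = 0.9998 bits

H(Y|X) = H(X,Y) - H(X) = 2.4398 - 0.9998 = 1.4400 bits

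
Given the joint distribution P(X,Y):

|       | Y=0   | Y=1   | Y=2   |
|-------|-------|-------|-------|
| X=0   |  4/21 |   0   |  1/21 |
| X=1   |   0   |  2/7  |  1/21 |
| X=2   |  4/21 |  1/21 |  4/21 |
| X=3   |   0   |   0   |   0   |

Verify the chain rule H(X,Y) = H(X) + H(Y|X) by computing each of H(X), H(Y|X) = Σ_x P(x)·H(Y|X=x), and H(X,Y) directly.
H(X) = 1.5452 bits, H(Y|X) = 0.9657 bits, H(X,Y) = 2.5109 bits

Marginal of X (row sums):
  P(X=0) = 4/21 + 0 + 1/21 = 5/21
  P(X=1) = 0 + 2/7 + 1/21 = 1/3
  P(X=2) = 4/21 + 1/21 + 4/21 = 3/7
  P(X=3) = 0 + 0 + 0 = 0
H(X) = -[(5/21)·log₂(5/21) + (1/3)·log₂(1/3) + (3/7)·log₂(3/7)]   (outcomes with P = 0 contribute 0)
  = 0.492950 + 0.528321 + 0.523882 = 1.5452 bits

H(Y|X) = Σ_x P(x)·H(Y|X=x):
  X=0: P(X=0) = 5/21, P(Y|X=0) = (4/5, 0, 1/5) → H(Y|X=0) = 0.721928
  X=1: P(X=1) = 1/3, P(Y|X=1) = (0, 6/7, 1/7) → H(Y|X=1) = 0.591673
  X=2: P(X=2) = 3/7, P(Y|X=2) = (4/9, 1/9, 4/9) → H(Y|X=2) = 1.392147
  X=3: P(X=3) = 0 → contributes 0
H(Y|X) = (5/21)·0.721928 + (1/3)·0.591673 + (3/7)·1.392147 = 0.9657 bits

H(X,Y) = -Σ_{x,y} P(x,y) log₂ P(x,y). Per-cell terms -P(x,y)·log₂P(x,y):
  X=0: 0.455680, 0.000000, 0.209158
  X=1: 0.000000, 0.516387, 0.209158
  X=2: 0.455680, 0.209158, 0.455680
  X=3: 0.000000, 0.000000, 0.000000
  (cells with P = 0 contribute 0)
Sum of the 12 terms: H(X,Y) = 2.5109 bits

Chain rule check:
  H(X) + H(Y|X) = 1.5452 + 0.9657 = 2.5109 bits
  H(X,Y) = 2.5109 bits
✓ Chain rule verified.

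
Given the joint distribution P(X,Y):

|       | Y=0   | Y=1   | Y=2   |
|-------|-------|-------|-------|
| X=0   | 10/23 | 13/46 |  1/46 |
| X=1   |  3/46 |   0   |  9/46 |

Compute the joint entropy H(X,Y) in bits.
1.8751 bits

H(X,Y) = -Σ_{x,y} P(x,y) log₂ P(x,y). Per-cell terms -P(x,y)·log₂P(x,y):
  X=0: 0.5224, 0.5152, 0.1201
  X=1: 0.2569, 0.0000, 0.4605
  (cells with P = 0 contribute 0)
Sum of the 6 terms: H(X,Y) = 1.8751 bits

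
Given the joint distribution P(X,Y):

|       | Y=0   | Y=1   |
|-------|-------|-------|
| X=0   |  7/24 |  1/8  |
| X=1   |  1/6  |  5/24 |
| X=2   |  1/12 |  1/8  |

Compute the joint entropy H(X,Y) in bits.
2.4695 bits

H(X,Y) = -Σ_{x,y} P(x,y) log₂ P(x,y). Per-cell terms -P(x,y)·log₂P(x,y):
  X=0: 0.5185, 0.3750
  X=1: 0.4308, 0.4715
  X=2: 0.2987, 0.3750
Sum of the 6 terms: H(X,Y) = 2.4695 bits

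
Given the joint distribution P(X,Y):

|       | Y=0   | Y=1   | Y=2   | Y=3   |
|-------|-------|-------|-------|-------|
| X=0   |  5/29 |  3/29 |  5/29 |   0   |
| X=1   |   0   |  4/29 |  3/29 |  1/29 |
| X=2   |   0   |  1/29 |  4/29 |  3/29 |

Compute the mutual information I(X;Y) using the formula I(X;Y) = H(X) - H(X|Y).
0.4011 bits

I(X;Y) = H(X) - H(X|Y)

Marginal of X (row sums):
  P(X=0) = 5/29 + 3/29 + 5/29 + 0 = 13/29
  P(X=1) = 0 + 4/29 + 3/29 + 1/29 = 8/29
  P(X=2) = 0 + 1/29 + 4/29 + 3/29 = 8/29
H(X) = -[(13/29)·log₂(13/29) + (8/29)·log₂(8/29) + (8/29)·log₂(8/29)]
  = 0.51890 + 0.51255 + 0.51255 = 1.5440 bits

Marginal of Y (column sums):
  P(Y=0) = 5/29 + 0 + 0 = 5/29
  P(Y=1) = 3/29 + 4/29 + 1/29 = 8/29
  P(Y=2) = 5/29 + 3/29 + 4/29 = 12/29
  P(Y=3) = 0 + 1/29 + 3/29 = 4/29
H(X|Y) = Σ_y P(y)·H(X|Y=y):
  Y=0: P(Y=0) = 5/29, P(X|Y=0) = (1, 0, 0) → H(X|Y=0) = 0.00000
  Y=1: P(Y=1) = 8/29, P(X|Y=1) = (3/8, 1/2, 1/8) → H(X|Y=1) = 1.40564
  Y=2: P(Y=2) = 12/29, P(X|Y=2) = (5/12, 1/4, 1/3) → H(X|Y=2) = 1.55459
  Y=3: P(Y=3) = 4/29, P(X|Y=3) = (0, 1/4, 3/4) → H(X|Y=3) = 0.81128
H(X|Y) = (5/29)·0.00000 + (8/29)·1.40564 + (12/29)·1.55459 + (4/29)·0.81128 = 1.1429 bits

I(X;Y) = H(X) - H(X|Y) = 1.5440 - 1.1429 = 0.4011 bits

Cross-check via I(X;Y) = H(X) + H(Y) - H(X,Y): computing H(Y) from the column sums and H(X,Y) from the 12 cells in the same way gives H(Y) = 1.8708 bits and H(X,Y) = 3.0137 bits, so
I(X;Y) = 1.5440 + 1.8708 - 3.0137 = 0.4011 bits ✓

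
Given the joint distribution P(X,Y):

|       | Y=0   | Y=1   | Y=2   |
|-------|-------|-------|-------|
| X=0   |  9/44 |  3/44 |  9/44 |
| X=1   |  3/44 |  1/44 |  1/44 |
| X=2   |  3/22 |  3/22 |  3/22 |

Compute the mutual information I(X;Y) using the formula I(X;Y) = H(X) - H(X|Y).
0.0484 bits

I(X;Y) = H(X) - H(X|Y)

Marginal of X (row sums):
  P(X=0) = 9/44 + 3/44 + 9/44 = 21/44
  P(X=1) = 3/44 + 1/44 + 1/44 = 5/44
  P(X=2) = 3/22 + 3/22 + 3/22 = 9/22
H(X) = -[(21/44)·log₂(21/44) + (5/44)·log₂(5/44) + (9/22)·log₂(9/22)]
  = 0.50930 + 0.35653 + 0.52753 = 1.3934 bits

Marginal of Y (column sums):
  P(Y=0) = 9/44 + 3/44 + 3/22 = 9/22
  P(Y=1) = 3/44 + 1/44 + 3/22 = 5/22
  P(Y=2) = 9/44 + 1/44 + 3/22 = 4/11
H(X|Y) = Σ_y P(y)·H(X|Y=y):
  Y=0: P(Y=0) = 9/22, P(X|Y=0) = (1/2, 1/6, 1/3) → H(X|Y=0) = 1.45915
  Y=1: P(Y=1) = 5/22, P(X|Y=1) = (3/10, 1/10, 3/5) → H(X|Y=1) = 1.29546
  Y=2: P(Y=2) = 4/11, P(X|Y=2) = (9/16, 1/16, 3/8) → H(X|Y=2) = 1.24756
H(X|Y) = (9/22)·1.45915 + (5/22)·1.29546 + (4/11)·1.24756 = 1.3450 bits

I(X;Y) = H(X) - H(X|Y) = 1.3934 - 1.3450 = 0.0484 bits

Cross-check via I(X;Y) = H(X) + H(Y) - H(X,Y): computing H(Y) from the column sums and H(X,Y) from the 9 cells in the same way gives H(Y) = 1.5440 bits and H(X,Y) = 2.8890 bits, so
I(X;Y) = 1.3934 + 1.5440 - 2.8890 = 0.0484 bits ✓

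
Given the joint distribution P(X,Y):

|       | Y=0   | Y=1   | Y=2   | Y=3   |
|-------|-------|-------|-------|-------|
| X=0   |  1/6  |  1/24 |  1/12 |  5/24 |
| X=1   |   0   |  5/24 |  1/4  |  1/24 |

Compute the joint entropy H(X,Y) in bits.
2.5546 bits

H(X,Y) = -Σ_{x,y} P(x,y) log₂ P(x,y). Per-cell terms -P(x,y)·log₂P(x,y):
  X=0: 0.43083, 0.19104, 0.29875, 0.47147
  X=1: 0.00000, 0.47147, 0.50000, 0.19104
  (cells with P = 0 contribute 0)
Sum of the 8 terms: H(X,Y) = 2.5546 bits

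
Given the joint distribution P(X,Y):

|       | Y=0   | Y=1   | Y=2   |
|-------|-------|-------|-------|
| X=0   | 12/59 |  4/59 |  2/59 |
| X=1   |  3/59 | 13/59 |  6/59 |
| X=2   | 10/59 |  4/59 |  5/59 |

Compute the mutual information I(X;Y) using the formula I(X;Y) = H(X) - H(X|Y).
0.1861 bits

I(X;Y) = H(X) - H(X|Y)

Marginal of X (row sums):
  P(X=0) = 12/59 + 4/59 + 2/59 = 18/59
  P(X=1) = 3/59 + 13/59 + 6/59 = 22/59
  P(X=2) = 10/59 + 4/59 + 5/59 = 19/59
H(X) = -[(18/59)·log₂(18/59) + (22/59)·log₂(22/59) + (19/59)·log₂(19/59)]
  = 0.522524 + 0.530689 + 0.526434 = 1.57965 bits

Marginal of Y (column sums):
  P(Y=0) = 12/59 + 3/59 + 10/59 = 25/59
  P(Y=1) = 4/59 + 13/59 + 4/59 = 21/59
  P(Y=2) = 2/59 + 6/59 + 5/59 = 13/59
H(X|Y) = Σ_y P(y)·H(X|Y=y):
  Y=0: P(Y=0) = 25/59, P(X|Y=0) = (12/25, 3/25, 2/5) → H(X|Y=0) = 1.404107
  Y=1: P(Y=1) = 21/59, P(X|Y=1) = (4/21, 13/21, 4/21) → H(X|Y=1) = 1.339664
  Y=2: P(Y=2) = 13/59, P(X|Y=2) = (2/13, 6/13, 5/13) → H(X|Y=2) = 1.460485
H(X|Y) = (25/59)·1.404107 + (21/59)·1.339664 + (13/59)·1.460485 = 1.39359 bits

I(X;Y) = H(X) - H(X|Y) = 1.57965 - 1.39359 = 0.1861 bits

Cross-check via I(X;Y) = H(X) + H(Y) - H(X,Y): computing H(Y) from the column sums and H(X,Y) from the 9 cells in the same way gives H(Y) = 1.53619 bits and H(X,Y) = 2.92978 bits, so
I(X;Y) = 1.57965 + 1.53619 - 2.92978 = 0.1861 bits ✓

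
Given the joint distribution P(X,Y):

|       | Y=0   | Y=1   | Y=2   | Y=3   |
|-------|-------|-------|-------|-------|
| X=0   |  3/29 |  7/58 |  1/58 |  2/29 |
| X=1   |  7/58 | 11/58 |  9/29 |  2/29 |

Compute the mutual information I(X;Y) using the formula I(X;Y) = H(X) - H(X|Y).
0.1358 bits

I(X;Y) = H(X) - H(X|Y)

Marginal of X (row sums):
  P(X=0) = 3/29 + 7/58 + 1/58 + 2/29 = 9/29
  P(X=1) = 7/58 + 11/58 + 9/29 + 2/29 = 20/29
H(X) = -[(9/29)·log₂(9/29) + (20/29)·log₂(20/29)]
  = 0.5239 + 0.3697 = 0.8936 bits

Marginal of Y (column sums):
  P(Y=0) = 3/29 + 7/58 = 13/58
  P(Y=1) = 7/58 + 11/58 = 9/29
  P(Y=2) = 1/58 + 9/29 = 19/58
  P(Y=3) = 2/29 + 2/29 = 4/29
H(X|Y) = Σ_y P(y)·H(X|Y=y):
  Y=0: P(Y=0) = 13/58, P(X|Y=0) = (6/13, 7/13) → H(X|Y=0) = 0.9957
  Y=1: P(Y=1) = 9/29, P(X|Y=1) = (7/18, 11/18) → H(X|Y=1) = 0.9641
  Y=2: P(Y=2) = 19/58, P(X|Y=2) = (1/19, 18/19) → H(X|Y=2) = 0.2975
  Y=3: P(Y=3) = 4/29, P(X|Y=3) = (1/2, 1/2) → H(X|Y=3) = 1.0000
H(X|Y) = (13/58)·0.9957 + (9/29)·0.9641 + (19/58)·0.2975 + (4/29)·1.0000 = 0.7578 bits

I(X;Y) = H(X) - H(X|Y) = 0.8936 - 0.7578 = 0.1358 bits

Cross-check via I(X;Y) = H(X) + H(Y) - H(X,Y): computing H(Y) from the column sums and H(X,Y) from the 8 cells in the same way gives H(Y) = 1.9291 bits and H(X,Y) = 2.6869 bits, so
I(X;Y) = 0.8936 + 1.9291 - 2.6869 = 0.1358 bits ✓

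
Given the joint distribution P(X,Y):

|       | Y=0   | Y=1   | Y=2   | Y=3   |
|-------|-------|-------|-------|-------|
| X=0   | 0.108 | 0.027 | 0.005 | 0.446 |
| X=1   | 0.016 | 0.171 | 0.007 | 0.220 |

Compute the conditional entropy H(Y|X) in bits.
1.1285 bits

H(Y|X) = H(X,Y) - H(X)

H(X,Y) = -Σ_{x,y} P(x,y) log₂ P(x,y). Per-cell terms -P(x,y)·log₂P(x,y):
  X=0: 0.34678, 0.14069, 0.03822, 0.51954
  X=1: 0.09545, 0.43570, 0.05011, 0.48057
Sum of the 8 terms: H(X,Y) = 2.10706 bits

Marginal of X (row sums):
  P(X=0) = 0.108 + 0.027 + 0.005 + 0.446 = 0.586
  P(X=1) = 0.016 + 0.171 + 0.007 + 0.220 = 0.414
H(X) = -[0.586·log₂(0.586) + 0.414·log₂(0.414)]
  = 0.45182 + 0.52673 = 0.97855 bits

H(Y|X) = H(X,Y) - H(X) = 2.10706 - 0.97855 = 1.1285 bits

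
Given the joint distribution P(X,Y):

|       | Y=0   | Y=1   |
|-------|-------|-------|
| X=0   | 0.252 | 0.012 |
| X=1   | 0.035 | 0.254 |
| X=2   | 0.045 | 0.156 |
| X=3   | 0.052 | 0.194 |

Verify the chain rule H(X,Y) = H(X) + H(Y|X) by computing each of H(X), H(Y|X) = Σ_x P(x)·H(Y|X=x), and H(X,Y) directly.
H(X) = 1.9878 bits, H(Y|X) = 0.5616 bits, H(X,Y) = 2.5494 bits

Marginal of X (row sums):
  P(X=0) = 0.252 + 0.012 = 0.264
  P(X=1) = 0.035 + 0.254 = 0.289
  P(X=2) = 0.045 + 0.156 = 0.201
  P(X=3) = 0.052 + 0.194 = 0.246
H(X) = -[0.264·log₂(0.264) + 0.289·log₂(0.289) + 0.201·log₂(0.201) + 0.246·log₂(0.246)]
  = 0.5072 + 0.5176 + 0.4653 + 0.4977 = 1.9878 bits

H(Y|X) = Σ_x P(x)·H(Y|X=x):
  X=0: P(X=0) = 0.264, P(Y|X=0) = (21/22, 1/22) → H(Y|X=0) = 0.2668
  X=1: P(X=1) = 0.289, P(Y|X=1) = (35/289, 254/289) → H(Y|X=1) = 0.5325
  X=2: P(X=2) = 0.201, P(Y|X=2) = (15/67, 52/67) → H(Y|X=2) = 0.7672
  X=3: P(X=3) = 0.246, P(Y|X=3) = (26/123, 97/123) → H(Y|X=3) = 0.7441
H(Y|X) = 0.264·0.2668 + 0.289·0.5325 + 0.201·0.7672 + 0.246·0.7441 = 0.5616 bits

H(X,Y) = -Σ_{x,y} P(x,y) log₂ P(x,y). Per-cell terms -P(x,y)·log₂P(x,y):
  X=0: 0.5011, 0.0766
  X=1: 0.1693, 0.5022
  X=2: 0.2013, 0.4181
  X=3: 0.2218, 0.4590
Sum of the 8 terms: H(X,Y) = 2.5494 bits

Chain rule check:
  H(X) + H(Y|X) = 1.9878 + 0.5616 = 2.5494 bits
  H(X,Y) = 2.5494 bits
✓ Chain rule verified.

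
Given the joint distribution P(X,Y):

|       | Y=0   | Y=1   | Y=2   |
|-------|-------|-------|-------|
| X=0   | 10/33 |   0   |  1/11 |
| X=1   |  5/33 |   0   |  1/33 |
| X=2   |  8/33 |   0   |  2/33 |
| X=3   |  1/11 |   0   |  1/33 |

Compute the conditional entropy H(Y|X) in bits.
0.7423 bits

H(Y|X) = H(X,Y) - H(X)

H(X,Y) = -Σ_{x,y} P(x,y) log₂ P(x,y). Per-cell terms -P(x,y)·log₂P(x,y):
  X=0: 0.52196, 0.00000, 0.31449
  X=1: 0.41249, 0.00000, 0.15286
  X=2: 0.49561, 0.00000, 0.24511
  X=3: 0.31449, 0.00000, 0.15286
  (cells with P = 0 contribute 0)
Sum of the 12 terms: H(X,Y) = 2.6099 bits

Marginal of X (row sums):
  P(X=0) = 10/33 + 0 + 1/11 = 13/33
  P(X=1) = 5/33 + 0 + 1/33 = 2/11
  P(X=2) = 8/33 + 0 + 2/33 = 10/33
  P(X=3) = 1/11 + 0 + 1/33 = 4/33
H(X) = -[(13/33)·log₂(13/33) + (2/11)·log₂(2/11) + (10/33)·log₂(10/33) + (4/33)·log₂(4/33)]
  = 0.52944 + 0.44717 + 0.52196 + 0.36902 = 1.8676 bits

H(Y|X) = H(X,Y) - H(X) = 2.6099 - 1.8676 = 0.7423 bits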